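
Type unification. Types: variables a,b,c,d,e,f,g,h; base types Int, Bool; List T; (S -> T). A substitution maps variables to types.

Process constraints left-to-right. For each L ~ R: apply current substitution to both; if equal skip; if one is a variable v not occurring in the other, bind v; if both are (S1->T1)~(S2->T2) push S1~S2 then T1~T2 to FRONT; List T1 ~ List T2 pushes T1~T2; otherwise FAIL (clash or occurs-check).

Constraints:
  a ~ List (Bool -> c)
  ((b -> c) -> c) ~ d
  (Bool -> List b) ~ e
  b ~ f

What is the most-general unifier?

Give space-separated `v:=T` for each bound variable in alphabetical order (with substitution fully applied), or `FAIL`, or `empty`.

Answer: a:=List (Bool -> c) b:=f d:=((f -> c) -> c) e:=(Bool -> List f)

Derivation:
step 1: unify a ~ List (Bool -> c)  [subst: {-} | 3 pending]
  bind a := List (Bool -> c)
step 2: unify ((b -> c) -> c) ~ d  [subst: {a:=List (Bool -> c)} | 2 pending]
  bind d := ((b -> c) -> c)
step 3: unify (Bool -> List b) ~ e  [subst: {a:=List (Bool -> c), d:=((b -> c) -> c)} | 1 pending]
  bind e := (Bool -> List b)
step 4: unify b ~ f  [subst: {a:=List (Bool -> c), d:=((b -> c) -> c), e:=(Bool -> List b)} | 0 pending]
  bind b := f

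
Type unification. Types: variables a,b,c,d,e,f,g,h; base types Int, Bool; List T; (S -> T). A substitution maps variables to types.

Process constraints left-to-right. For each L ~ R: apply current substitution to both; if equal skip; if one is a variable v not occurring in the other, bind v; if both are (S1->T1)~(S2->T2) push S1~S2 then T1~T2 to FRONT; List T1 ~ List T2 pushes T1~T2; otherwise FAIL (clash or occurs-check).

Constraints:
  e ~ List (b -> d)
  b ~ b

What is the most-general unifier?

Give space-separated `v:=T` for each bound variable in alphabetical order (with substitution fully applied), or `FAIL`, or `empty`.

Answer: e:=List (b -> d)

Derivation:
step 1: unify e ~ List (b -> d)  [subst: {-} | 1 pending]
  bind e := List (b -> d)
step 2: unify b ~ b  [subst: {e:=List (b -> d)} | 0 pending]
  -> identical, skip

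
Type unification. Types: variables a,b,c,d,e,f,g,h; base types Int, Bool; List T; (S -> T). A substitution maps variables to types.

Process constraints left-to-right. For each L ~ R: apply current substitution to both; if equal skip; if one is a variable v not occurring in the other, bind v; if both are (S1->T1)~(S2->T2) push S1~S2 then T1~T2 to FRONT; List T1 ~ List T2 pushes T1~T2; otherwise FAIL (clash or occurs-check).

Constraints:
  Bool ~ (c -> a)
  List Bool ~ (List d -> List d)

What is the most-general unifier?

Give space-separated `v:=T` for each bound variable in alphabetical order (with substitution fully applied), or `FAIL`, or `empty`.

step 1: unify Bool ~ (c -> a)  [subst: {-} | 1 pending]
  clash: Bool vs (c -> a)

Answer: FAIL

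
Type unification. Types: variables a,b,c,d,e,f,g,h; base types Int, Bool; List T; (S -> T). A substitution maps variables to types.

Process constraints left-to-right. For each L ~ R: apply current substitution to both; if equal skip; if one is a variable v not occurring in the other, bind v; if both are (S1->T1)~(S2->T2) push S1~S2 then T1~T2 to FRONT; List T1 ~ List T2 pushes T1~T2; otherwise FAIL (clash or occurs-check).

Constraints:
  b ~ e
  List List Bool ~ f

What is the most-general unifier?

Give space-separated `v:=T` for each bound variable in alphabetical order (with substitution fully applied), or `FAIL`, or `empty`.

step 1: unify b ~ e  [subst: {-} | 1 pending]
  bind b := e
step 2: unify List List Bool ~ f  [subst: {b:=e} | 0 pending]
  bind f := List List Bool

Answer: b:=e f:=List List Bool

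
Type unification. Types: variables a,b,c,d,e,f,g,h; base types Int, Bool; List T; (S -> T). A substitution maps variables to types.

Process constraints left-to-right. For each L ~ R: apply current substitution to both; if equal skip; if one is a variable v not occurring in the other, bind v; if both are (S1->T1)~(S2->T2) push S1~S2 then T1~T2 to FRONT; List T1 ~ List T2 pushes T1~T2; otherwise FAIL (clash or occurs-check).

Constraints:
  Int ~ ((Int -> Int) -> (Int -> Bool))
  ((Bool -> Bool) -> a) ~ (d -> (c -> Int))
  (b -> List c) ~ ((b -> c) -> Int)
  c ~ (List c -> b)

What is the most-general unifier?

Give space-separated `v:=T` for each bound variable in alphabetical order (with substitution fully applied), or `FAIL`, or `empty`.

step 1: unify Int ~ ((Int -> Int) -> (Int -> Bool))  [subst: {-} | 3 pending]
  clash: Int vs ((Int -> Int) -> (Int -> Bool))

Answer: FAIL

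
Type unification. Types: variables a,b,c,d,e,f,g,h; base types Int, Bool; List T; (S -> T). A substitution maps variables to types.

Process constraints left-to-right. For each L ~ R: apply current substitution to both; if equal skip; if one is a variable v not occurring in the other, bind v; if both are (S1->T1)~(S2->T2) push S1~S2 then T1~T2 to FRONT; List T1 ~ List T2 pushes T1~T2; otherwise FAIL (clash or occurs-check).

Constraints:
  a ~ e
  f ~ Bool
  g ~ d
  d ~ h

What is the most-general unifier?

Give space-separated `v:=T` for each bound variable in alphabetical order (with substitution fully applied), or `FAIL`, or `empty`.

step 1: unify a ~ e  [subst: {-} | 3 pending]
  bind a := e
step 2: unify f ~ Bool  [subst: {a:=e} | 2 pending]
  bind f := Bool
step 3: unify g ~ d  [subst: {a:=e, f:=Bool} | 1 pending]
  bind g := d
step 4: unify d ~ h  [subst: {a:=e, f:=Bool, g:=d} | 0 pending]
  bind d := h

Answer: a:=e d:=h f:=Bool g:=h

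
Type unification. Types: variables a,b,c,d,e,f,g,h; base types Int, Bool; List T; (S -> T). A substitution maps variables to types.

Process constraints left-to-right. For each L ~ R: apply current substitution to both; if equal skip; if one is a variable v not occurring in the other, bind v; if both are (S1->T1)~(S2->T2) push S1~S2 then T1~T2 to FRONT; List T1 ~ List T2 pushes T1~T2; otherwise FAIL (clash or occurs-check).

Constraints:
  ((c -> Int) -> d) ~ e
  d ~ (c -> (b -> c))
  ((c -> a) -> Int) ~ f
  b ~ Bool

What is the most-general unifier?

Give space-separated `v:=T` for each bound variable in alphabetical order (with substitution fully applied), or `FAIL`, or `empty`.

step 1: unify ((c -> Int) -> d) ~ e  [subst: {-} | 3 pending]
  bind e := ((c -> Int) -> d)
step 2: unify d ~ (c -> (b -> c))  [subst: {e:=((c -> Int) -> d)} | 2 pending]
  bind d := (c -> (b -> c))
step 3: unify ((c -> a) -> Int) ~ f  [subst: {e:=((c -> Int) -> d), d:=(c -> (b -> c))} | 1 pending]
  bind f := ((c -> a) -> Int)
step 4: unify b ~ Bool  [subst: {e:=((c -> Int) -> d), d:=(c -> (b -> c)), f:=((c -> a) -> Int)} | 0 pending]
  bind b := Bool

Answer: b:=Bool d:=(c -> (Bool -> c)) e:=((c -> Int) -> (c -> (Bool -> c))) f:=((c -> a) -> Int)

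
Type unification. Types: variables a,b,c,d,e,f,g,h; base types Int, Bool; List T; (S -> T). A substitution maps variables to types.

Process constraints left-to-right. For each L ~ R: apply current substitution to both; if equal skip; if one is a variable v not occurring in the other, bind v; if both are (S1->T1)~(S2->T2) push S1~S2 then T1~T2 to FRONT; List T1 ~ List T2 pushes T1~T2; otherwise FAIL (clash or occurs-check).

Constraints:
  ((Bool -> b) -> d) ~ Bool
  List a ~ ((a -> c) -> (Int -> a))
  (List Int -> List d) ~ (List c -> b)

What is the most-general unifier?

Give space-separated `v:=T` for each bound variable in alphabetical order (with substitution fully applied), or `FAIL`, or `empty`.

Answer: FAIL

Derivation:
step 1: unify ((Bool -> b) -> d) ~ Bool  [subst: {-} | 2 pending]
  clash: ((Bool -> b) -> d) vs Bool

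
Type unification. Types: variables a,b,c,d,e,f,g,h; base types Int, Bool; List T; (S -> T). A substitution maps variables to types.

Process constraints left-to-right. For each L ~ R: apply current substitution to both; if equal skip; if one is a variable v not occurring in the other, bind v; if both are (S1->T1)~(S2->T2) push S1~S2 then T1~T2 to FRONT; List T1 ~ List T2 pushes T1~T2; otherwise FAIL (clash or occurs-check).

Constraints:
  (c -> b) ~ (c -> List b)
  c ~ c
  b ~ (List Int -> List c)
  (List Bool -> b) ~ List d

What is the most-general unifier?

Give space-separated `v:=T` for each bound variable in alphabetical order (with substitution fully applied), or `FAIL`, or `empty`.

Answer: FAIL

Derivation:
step 1: unify (c -> b) ~ (c -> List b)  [subst: {-} | 3 pending]
  -> decompose arrow: push c~c, b~List b
step 2: unify c ~ c  [subst: {-} | 4 pending]
  -> identical, skip
step 3: unify b ~ List b  [subst: {-} | 3 pending]
  occurs-check fail: b in List b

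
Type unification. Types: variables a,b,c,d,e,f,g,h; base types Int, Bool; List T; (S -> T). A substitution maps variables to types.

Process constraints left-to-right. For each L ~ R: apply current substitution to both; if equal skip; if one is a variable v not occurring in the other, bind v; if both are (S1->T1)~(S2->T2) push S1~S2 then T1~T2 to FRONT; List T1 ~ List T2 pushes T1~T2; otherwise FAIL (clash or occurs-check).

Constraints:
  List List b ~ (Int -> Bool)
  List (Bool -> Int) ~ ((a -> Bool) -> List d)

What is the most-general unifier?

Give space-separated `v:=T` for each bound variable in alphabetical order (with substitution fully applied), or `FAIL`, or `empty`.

step 1: unify List List b ~ (Int -> Bool)  [subst: {-} | 1 pending]
  clash: List List b vs (Int -> Bool)

Answer: FAIL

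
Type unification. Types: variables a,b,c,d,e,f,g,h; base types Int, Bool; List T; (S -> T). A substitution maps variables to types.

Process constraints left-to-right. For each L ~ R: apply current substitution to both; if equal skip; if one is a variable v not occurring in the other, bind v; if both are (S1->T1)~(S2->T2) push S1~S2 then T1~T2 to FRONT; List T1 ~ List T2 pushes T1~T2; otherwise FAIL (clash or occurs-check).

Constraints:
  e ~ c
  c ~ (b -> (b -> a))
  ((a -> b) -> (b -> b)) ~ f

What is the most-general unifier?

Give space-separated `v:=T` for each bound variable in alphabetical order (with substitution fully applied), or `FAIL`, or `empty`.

step 1: unify e ~ c  [subst: {-} | 2 pending]
  bind e := c
step 2: unify c ~ (b -> (b -> a))  [subst: {e:=c} | 1 pending]
  bind c := (b -> (b -> a))
step 3: unify ((a -> b) -> (b -> b)) ~ f  [subst: {e:=c, c:=(b -> (b -> a))} | 0 pending]
  bind f := ((a -> b) -> (b -> b))

Answer: c:=(b -> (b -> a)) e:=(b -> (b -> a)) f:=((a -> b) -> (b -> b))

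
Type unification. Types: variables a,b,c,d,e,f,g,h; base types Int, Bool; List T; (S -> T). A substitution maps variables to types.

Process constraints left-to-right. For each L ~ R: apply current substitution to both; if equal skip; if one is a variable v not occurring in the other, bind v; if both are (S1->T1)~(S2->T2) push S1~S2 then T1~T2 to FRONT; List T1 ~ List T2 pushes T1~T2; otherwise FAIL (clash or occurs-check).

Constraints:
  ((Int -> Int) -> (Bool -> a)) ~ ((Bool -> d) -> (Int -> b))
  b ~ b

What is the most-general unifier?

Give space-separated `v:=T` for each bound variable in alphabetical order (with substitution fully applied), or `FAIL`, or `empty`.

Answer: FAIL

Derivation:
step 1: unify ((Int -> Int) -> (Bool -> a)) ~ ((Bool -> d) -> (Int -> b))  [subst: {-} | 1 pending]
  -> decompose arrow: push (Int -> Int)~(Bool -> d), (Bool -> a)~(Int -> b)
step 2: unify (Int -> Int) ~ (Bool -> d)  [subst: {-} | 2 pending]
  -> decompose arrow: push Int~Bool, Int~d
step 3: unify Int ~ Bool  [subst: {-} | 3 pending]
  clash: Int vs Bool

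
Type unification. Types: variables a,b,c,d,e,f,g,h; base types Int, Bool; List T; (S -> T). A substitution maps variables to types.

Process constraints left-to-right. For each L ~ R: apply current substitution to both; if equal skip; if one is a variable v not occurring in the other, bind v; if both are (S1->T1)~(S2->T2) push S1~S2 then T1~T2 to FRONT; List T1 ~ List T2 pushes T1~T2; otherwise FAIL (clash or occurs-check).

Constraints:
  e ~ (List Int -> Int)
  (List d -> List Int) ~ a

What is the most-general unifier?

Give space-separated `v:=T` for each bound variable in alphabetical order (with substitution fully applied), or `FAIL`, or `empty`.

Answer: a:=(List d -> List Int) e:=(List Int -> Int)

Derivation:
step 1: unify e ~ (List Int -> Int)  [subst: {-} | 1 pending]
  bind e := (List Int -> Int)
step 2: unify (List d -> List Int) ~ a  [subst: {e:=(List Int -> Int)} | 0 pending]
  bind a := (List d -> List Int)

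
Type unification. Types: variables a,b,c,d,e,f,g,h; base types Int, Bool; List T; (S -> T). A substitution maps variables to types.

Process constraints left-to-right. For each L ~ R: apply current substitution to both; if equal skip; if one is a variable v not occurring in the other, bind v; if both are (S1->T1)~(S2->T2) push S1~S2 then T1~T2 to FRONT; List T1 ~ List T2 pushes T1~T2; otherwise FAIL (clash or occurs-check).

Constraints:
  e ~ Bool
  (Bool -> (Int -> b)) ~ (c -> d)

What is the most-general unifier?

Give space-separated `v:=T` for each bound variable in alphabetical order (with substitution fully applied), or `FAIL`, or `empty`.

Answer: c:=Bool d:=(Int -> b) e:=Bool

Derivation:
step 1: unify e ~ Bool  [subst: {-} | 1 pending]
  bind e := Bool
step 2: unify (Bool -> (Int -> b)) ~ (c -> d)  [subst: {e:=Bool} | 0 pending]
  -> decompose arrow: push Bool~c, (Int -> b)~d
step 3: unify Bool ~ c  [subst: {e:=Bool} | 1 pending]
  bind c := Bool
step 4: unify (Int -> b) ~ d  [subst: {e:=Bool, c:=Bool} | 0 pending]
  bind d := (Int -> b)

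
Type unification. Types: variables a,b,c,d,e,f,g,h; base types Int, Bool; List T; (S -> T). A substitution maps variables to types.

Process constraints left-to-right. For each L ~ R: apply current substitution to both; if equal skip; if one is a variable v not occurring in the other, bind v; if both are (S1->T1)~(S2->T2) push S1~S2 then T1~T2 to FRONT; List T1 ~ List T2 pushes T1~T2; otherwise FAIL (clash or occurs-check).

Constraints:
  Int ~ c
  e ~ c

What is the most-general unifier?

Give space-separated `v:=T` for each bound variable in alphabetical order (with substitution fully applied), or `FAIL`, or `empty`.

step 1: unify Int ~ c  [subst: {-} | 1 pending]
  bind c := Int
step 2: unify e ~ Int  [subst: {c:=Int} | 0 pending]
  bind e := Int

Answer: c:=Int e:=Int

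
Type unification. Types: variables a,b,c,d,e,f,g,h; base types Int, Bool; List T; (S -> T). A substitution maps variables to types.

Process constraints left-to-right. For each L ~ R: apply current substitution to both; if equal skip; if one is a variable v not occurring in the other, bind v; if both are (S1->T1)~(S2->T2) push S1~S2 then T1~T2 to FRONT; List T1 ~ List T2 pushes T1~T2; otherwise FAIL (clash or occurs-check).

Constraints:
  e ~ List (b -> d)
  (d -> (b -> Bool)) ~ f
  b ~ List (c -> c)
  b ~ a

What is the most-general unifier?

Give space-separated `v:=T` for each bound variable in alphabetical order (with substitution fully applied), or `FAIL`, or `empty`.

step 1: unify e ~ List (b -> d)  [subst: {-} | 3 pending]
  bind e := List (b -> d)
step 2: unify (d -> (b -> Bool)) ~ f  [subst: {e:=List (b -> d)} | 2 pending]
  bind f := (d -> (b -> Bool))
step 3: unify b ~ List (c -> c)  [subst: {e:=List (b -> d), f:=(d -> (b -> Bool))} | 1 pending]
  bind b := List (c -> c)
step 4: unify List (c -> c) ~ a  [subst: {e:=List (b -> d), f:=(d -> (b -> Bool)), b:=List (c -> c)} | 0 pending]
  bind a := List (c -> c)

Answer: a:=List (c -> c) b:=List (c -> c) e:=List (List (c -> c) -> d) f:=(d -> (List (c -> c) -> Bool))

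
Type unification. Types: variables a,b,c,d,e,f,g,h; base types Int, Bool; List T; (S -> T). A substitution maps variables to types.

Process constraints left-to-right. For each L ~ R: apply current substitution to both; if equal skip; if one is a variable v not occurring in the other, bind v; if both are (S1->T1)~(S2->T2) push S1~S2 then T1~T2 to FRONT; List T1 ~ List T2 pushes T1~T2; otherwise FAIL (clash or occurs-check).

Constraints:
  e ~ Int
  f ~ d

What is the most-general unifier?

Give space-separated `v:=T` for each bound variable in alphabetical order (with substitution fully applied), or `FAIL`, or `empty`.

Answer: e:=Int f:=d

Derivation:
step 1: unify e ~ Int  [subst: {-} | 1 pending]
  bind e := Int
step 2: unify f ~ d  [subst: {e:=Int} | 0 pending]
  bind f := d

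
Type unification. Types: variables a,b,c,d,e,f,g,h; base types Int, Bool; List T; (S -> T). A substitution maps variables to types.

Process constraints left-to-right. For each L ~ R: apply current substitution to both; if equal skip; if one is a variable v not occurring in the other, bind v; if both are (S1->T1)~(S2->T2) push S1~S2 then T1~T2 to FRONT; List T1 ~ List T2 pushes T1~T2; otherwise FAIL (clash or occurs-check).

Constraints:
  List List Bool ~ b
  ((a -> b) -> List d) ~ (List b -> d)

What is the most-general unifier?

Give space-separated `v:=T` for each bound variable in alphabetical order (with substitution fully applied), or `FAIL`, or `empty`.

step 1: unify List List Bool ~ b  [subst: {-} | 1 pending]
  bind b := List List Bool
step 2: unify ((a -> List List Bool) -> List d) ~ (List List List Bool -> d)  [subst: {b:=List List Bool} | 0 pending]
  -> decompose arrow: push (a -> List List Bool)~List List List Bool, List d~d
step 3: unify (a -> List List Bool) ~ List List List Bool  [subst: {b:=List List Bool} | 1 pending]
  clash: (a -> List List Bool) vs List List List Bool

Answer: FAIL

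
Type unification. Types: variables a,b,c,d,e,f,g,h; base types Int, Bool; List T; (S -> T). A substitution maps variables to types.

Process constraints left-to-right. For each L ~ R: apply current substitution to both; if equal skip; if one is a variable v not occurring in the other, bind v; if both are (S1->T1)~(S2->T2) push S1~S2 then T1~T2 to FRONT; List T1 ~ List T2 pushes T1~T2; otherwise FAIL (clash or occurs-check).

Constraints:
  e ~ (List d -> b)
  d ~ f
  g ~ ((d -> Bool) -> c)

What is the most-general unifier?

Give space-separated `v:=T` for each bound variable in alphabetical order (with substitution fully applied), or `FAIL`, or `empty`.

step 1: unify e ~ (List d -> b)  [subst: {-} | 2 pending]
  bind e := (List d -> b)
step 2: unify d ~ f  [subst: {e:=(List d -> b)} | 1 pending]
  bind d := f
step 3: unify g ~ ((f -> Bool) -> c)  [subst: {e:=(List d -> b), d:=f} | 0 pending]
  bind g := ((f -> Bool) -> c)

Answer: d:=f e:=(List f -> b) g:=((f -> Bool) -> c)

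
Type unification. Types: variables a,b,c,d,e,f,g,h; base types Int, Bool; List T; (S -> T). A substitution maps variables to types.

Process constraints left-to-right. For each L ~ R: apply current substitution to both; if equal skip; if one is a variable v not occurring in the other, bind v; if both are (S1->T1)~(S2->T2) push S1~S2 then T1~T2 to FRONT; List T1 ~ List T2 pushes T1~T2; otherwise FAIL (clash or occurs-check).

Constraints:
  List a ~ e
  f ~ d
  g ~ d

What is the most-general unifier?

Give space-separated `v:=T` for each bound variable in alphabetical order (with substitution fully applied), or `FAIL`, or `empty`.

step 1: unify List a ~ e  [subst: {-} | 2 pending]
  bind e := List a
step 2: unify f ~ d  [subst: {e:=List a} | 1 pending]
  bind f := d
step 3: unify g ~ d  [subst: {e:=List a, f:=d} | 0 pending]
  bind g := d

Answer: e:=List a f:=d g:=d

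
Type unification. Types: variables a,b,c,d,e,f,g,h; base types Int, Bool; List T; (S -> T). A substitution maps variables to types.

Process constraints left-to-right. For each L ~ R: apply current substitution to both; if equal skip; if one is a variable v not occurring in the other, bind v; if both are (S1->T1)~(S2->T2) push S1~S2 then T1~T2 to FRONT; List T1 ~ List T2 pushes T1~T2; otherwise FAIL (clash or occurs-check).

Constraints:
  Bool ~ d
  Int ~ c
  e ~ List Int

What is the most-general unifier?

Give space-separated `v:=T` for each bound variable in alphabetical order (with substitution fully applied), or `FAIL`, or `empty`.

Answer: c:=Int d:=Bool e:=List Int

Derivation:
step 1: unify Bool ~ d  [subst: {-} | 2 pending]
  bind d := Bool
step 2: unify Int ~ c  [subst: {d:=Bool} | 1 pending]
  bind c := Int
step 3: unify e ~ List Int  [subst: {d:=Bool, c:=Int} | 0 pending]
  bind e := List Int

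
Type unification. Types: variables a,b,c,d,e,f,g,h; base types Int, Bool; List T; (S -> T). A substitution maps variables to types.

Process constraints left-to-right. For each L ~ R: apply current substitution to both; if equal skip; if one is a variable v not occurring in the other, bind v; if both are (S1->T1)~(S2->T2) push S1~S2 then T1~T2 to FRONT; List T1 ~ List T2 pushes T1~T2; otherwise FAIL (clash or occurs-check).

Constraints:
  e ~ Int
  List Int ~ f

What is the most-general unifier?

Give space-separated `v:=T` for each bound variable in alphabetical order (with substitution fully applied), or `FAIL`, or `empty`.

step 1: unify e ~ Int  [subst: {-} | 1 pending]
  bind e := Int
step 2: unify List Int ~ f  [subst: {e:=Int} | 0 pending]
  bind f := List Int

Answer: e:=Int f:=List Int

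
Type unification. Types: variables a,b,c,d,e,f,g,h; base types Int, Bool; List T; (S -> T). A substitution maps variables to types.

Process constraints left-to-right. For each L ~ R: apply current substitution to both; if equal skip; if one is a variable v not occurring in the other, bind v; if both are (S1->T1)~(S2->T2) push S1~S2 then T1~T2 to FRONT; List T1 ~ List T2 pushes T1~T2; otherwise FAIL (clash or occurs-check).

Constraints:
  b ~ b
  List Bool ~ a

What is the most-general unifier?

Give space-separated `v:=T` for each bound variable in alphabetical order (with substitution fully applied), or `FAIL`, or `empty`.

Answer: a:=List Bool

Derivation:
step 1: unify b ~ b  [subst: {-} | 1 pending]
  -> identical, skip
step 2: unify List Bool ~ a  [subst: {-} | 0 pending]
  bind a := List Bool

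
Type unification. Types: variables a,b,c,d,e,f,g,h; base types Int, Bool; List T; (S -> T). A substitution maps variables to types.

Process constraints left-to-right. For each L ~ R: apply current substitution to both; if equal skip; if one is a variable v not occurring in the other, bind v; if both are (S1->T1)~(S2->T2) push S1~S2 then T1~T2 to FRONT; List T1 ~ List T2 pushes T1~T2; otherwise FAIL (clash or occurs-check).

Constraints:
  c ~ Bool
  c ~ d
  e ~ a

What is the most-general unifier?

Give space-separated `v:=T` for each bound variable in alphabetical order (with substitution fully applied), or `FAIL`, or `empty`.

step 1: unify c ~ Bool  [subst: {-} | 2 pending]
  bind c := Bool
step 2: unify Bool ~ d  [subst: {c:=Bool} | 1 pending]
  bind d := Bool
step 3: unify e ~ a  [subst: {c:=Bool, d:=Bool} | 0 pending]
  bind e := a

Answer: c:=Bool d:=Bool e:=a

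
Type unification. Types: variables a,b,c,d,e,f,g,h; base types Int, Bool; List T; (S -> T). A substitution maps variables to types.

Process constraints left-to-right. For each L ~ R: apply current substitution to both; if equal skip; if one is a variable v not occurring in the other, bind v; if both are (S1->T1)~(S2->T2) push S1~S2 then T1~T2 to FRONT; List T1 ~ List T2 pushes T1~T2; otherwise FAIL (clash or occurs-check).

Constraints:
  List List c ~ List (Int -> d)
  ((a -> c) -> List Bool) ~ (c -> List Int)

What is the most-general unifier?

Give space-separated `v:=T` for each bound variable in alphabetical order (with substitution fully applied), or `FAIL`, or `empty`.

Answer: FAIL

Derivation:
step 1: unify List List c ~ List (Int -> d)  [subst: {-} | 1 pending]
  -> decompose List: push List c~(Int -> d)
step 2: unify List c ~ (Int -> d)  [subst: {-} | 1 pending]
  clash: List c vs (Int -> d)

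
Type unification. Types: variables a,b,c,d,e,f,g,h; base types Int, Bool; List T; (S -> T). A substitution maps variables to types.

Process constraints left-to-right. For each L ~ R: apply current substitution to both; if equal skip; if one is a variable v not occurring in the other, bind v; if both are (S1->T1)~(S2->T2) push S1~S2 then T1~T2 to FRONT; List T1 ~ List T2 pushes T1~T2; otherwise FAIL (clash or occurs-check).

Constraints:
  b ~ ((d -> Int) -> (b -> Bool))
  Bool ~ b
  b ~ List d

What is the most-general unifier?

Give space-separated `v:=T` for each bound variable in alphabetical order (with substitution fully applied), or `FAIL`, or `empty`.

Answer: FAIL

Derivation:
step 1: unify b ~ ((d -> Int) -> (b -> Bool))  [subst: {-} | 2 pending]
  occurs-check fail: b in ((d -> Int) -> (b -> Bool))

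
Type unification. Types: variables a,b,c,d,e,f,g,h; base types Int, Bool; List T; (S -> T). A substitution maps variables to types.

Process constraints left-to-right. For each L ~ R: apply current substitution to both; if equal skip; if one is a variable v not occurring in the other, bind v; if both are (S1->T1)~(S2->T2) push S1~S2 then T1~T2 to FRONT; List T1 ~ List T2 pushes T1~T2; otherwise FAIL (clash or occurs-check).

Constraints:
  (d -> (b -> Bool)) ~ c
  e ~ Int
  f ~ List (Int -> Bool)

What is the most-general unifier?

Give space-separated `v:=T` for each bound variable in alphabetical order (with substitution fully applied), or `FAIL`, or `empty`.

Answer: c:=(d -> (b -> Bool)) e:=Int f:=List (Int -> Bool)

Derivation:
step 1: unify (d -> (b -> Bool)) ~ c  [subst: {-} | 2 pending]
  bind c := (d -> (b -> Bool))
step 2: unify e ~ Int  [subst: {c:=(d -> (b -> Bool))} | 1 pending]
  bind e := Int
step 3: unify f ~ List (Int -> Bool)  [subst: {c:=(d -> (b -> Bool)), e:=Int} | 0 pending]
  bind f := List (Int -> Bool)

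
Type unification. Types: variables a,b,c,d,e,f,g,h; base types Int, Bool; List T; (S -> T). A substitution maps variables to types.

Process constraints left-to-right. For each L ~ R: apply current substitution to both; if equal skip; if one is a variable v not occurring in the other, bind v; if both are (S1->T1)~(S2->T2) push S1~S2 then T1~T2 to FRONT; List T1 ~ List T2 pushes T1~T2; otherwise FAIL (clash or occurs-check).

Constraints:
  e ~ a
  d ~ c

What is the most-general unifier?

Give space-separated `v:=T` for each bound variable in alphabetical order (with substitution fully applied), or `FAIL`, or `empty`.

step 1: unify e ~ a  [subst: {-} | 1 pending]
  bind e := a
step 2: unify d ~ c  [subst: {e:=a} | 0 pending]
  bind d := c

Answer: d:=c e:=a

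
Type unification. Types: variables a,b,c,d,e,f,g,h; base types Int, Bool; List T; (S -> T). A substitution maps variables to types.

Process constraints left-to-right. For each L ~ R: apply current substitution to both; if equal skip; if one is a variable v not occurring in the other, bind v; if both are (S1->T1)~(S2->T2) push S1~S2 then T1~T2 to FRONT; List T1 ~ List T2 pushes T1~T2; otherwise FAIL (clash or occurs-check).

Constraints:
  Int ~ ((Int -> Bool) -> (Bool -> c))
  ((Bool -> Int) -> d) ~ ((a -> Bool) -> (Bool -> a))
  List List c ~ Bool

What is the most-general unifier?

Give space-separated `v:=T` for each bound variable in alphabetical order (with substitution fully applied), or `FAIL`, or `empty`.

step 1: unify Int ~ ((Int -> Bool) -> (Bool -> c))  [subst: {-} | 2 pending]
  clash: Int vs ((Int -> Bool) -> (Bool -> c))

Answer: FAIL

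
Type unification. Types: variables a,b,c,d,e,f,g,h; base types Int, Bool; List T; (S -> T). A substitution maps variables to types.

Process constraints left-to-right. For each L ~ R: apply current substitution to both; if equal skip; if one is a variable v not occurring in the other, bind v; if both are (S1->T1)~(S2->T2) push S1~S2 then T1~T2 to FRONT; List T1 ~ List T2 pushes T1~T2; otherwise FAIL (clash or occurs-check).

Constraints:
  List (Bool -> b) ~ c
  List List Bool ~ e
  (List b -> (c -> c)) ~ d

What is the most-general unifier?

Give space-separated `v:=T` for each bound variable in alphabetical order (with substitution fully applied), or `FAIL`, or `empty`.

Answer: c:=List (Bool -> b) d:=(List b -> (List (Bool -> b) -> List (Bool -> b))) e:=List List Bool

Derivation:
step 1: unify List (Bool -> b) ~ c  [subst: {-} | 2 pending]
  bind c := List (Bool -> b)
step 2: unify List List Bool ~ e  [subst: {c:=List (Bool -> b)} | 1 pending]
  bind e := List List Bool
step 3: unify (List b -> (List (Bool -> b) -> List (Bool -> b))) ~ d  [subst: {c:=List (Bool -> b), e:=List List Bool} | 0 pending]
  bind d := (List b -> (List (Bool -> b) -> List (Bool -> b)))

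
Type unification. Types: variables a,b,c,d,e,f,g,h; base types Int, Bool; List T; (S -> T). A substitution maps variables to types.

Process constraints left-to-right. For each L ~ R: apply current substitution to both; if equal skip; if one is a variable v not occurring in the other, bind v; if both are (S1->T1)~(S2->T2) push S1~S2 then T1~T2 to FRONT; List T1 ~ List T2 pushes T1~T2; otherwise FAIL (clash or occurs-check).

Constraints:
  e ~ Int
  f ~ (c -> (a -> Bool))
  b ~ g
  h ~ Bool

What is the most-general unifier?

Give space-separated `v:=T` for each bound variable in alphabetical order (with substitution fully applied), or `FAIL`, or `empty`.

step 1: unify e ~ Int  [subst: {-} | 3 pending]
  bind e := Int
step 2: unify f ~ (c -> (a -> Bool))  [subst: {e:=Int} | 2 pending]
  bind f := (c -> (a -> Bool))
step 3: unify b ~ g  [subst: {e:=Int, f:=(c -> (a -> Bool))} | 1 pending]
  bind b := g
step 4: unify h ~ Bool  [subst: {e:=Int, f:=(c -> (a -> Bool)), b:=g} | 0 pending]
  bind h := Bool

Answer: b:=g e:=Int f:=(c -> (a -> Bool)) h:=Bool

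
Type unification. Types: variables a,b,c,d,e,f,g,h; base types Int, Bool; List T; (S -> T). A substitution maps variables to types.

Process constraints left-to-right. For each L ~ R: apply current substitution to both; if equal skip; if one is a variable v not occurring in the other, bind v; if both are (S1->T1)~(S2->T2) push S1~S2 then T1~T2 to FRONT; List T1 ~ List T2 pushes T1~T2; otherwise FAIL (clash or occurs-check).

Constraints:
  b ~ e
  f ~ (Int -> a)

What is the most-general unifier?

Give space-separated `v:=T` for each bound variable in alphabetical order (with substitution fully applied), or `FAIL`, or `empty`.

step 1: unify b ~ e  [subst: {-} | 1 pending]
  bind b := e
step 2: unify f ~ (Int -> a)  [subst: {b:=e} | 0 pending]
  bind f := (Int -> a)

Answer: b:=e f:=(Int -> a)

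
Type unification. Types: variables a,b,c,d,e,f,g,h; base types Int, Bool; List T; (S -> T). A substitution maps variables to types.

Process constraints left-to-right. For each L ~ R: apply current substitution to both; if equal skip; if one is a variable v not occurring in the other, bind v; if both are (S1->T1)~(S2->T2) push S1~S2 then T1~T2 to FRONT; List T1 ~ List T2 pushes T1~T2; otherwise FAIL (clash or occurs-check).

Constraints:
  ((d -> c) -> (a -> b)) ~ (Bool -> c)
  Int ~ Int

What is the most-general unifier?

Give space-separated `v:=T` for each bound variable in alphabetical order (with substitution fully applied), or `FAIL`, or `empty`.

Answer: FAIL

Derivation:
step 1: unify ((d -> c) -> (a -> b)) ~ (Bool -> c)  [subst: {-} | 1 pending]
  -> decompose arrow: push (d -> c)~Bool, (a -> b)~c
step 2: unify (d -> c) ~ Bool  [subst: {-} | 2 pending]
  clash: (d -> c) vs Bool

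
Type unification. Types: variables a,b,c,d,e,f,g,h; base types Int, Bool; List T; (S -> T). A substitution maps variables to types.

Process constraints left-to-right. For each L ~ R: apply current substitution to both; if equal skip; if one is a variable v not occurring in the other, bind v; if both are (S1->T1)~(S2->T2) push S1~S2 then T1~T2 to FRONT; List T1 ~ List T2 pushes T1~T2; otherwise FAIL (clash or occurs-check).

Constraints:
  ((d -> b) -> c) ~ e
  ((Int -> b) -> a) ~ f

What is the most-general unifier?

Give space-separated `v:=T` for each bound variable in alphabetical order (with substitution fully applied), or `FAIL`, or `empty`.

step 1: unify ((d -> b) -> c) ~ e  [subst: {-} | 1 pending]
  bind e := ((d -> b) -> c)
step 2: unify ((Int -> b) -> a) ~ f  [subst: {e:=((d -> b) -> c)} | 0 pending]
  bind f := ((Int -> b) -> a)

Answer: e:=((d -> b) -> c) f:=((Int -> b) -> a)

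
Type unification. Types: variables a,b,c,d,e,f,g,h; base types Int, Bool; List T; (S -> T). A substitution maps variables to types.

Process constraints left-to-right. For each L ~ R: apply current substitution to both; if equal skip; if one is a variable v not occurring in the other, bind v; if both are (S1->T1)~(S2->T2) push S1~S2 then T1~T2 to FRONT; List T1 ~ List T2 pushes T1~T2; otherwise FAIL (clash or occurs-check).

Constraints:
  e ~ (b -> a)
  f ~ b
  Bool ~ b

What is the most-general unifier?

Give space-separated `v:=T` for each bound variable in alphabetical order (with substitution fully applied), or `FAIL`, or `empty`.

Answer: b:=Bool e:=(Bool -> a) f:=Bool

Derivation:
step 1: unify e ~ (b -> a)  [subst: {-} | 2 pending]
  bind e := (b -> a)
step 2: unify f ~ b  [subst: {e:=(b -> a)} | 1 pending]
  bind f := b
step 3: unify Bool ~ b  [subst: {e:=(b -> a), f:=b} | 0 pending]
  bind b := Bool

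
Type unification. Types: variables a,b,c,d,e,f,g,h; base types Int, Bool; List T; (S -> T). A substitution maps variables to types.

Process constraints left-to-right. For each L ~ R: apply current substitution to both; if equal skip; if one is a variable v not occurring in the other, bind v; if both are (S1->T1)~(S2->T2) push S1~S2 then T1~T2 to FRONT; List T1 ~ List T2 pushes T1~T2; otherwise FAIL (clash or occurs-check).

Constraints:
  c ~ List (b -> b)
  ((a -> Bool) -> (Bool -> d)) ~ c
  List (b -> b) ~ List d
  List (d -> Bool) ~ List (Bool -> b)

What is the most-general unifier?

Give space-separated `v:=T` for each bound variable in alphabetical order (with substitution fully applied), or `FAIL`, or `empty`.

step 1: unify c ~ List (b -> b)  [subst: {-} | 3 pending]
  bind c := List (b -> b)
step 2: unify ((a -> Bool) -> (Bool -> d)) ~ List (b -> b)  [subst: {c:=List (b -> b)} | 2 pending]
  clash: ((a -> Bool) -> (Bool -> d)) vs List (b -> b)

Answer: FAIL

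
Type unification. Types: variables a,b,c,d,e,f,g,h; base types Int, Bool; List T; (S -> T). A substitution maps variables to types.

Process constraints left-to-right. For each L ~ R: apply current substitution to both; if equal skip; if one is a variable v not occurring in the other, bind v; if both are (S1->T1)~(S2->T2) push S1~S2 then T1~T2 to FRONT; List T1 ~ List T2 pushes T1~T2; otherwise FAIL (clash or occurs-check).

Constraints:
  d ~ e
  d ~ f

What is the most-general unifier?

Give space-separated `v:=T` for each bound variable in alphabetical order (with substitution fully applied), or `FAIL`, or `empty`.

Answer: d:=f e:=f

Derivation:
step 1: unify d ~ e  [subst: {-} | 1 pending]
  bind d := e
step 2: unify e ~ f  [subst: {d:=e} | 0 pending]
  bind e := f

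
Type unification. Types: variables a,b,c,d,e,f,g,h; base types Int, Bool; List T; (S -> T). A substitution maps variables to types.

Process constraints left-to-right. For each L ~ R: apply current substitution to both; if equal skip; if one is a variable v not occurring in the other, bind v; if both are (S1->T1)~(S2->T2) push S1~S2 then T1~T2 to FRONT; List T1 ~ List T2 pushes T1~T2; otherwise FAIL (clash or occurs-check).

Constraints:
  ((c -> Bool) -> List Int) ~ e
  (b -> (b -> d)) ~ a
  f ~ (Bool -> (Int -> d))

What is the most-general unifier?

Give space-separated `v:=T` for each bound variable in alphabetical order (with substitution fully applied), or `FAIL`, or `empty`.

Answer: a:=(b -> (b -> d)) e:=((c -> Bool) -> List Int) f:=(Bool -> (Int -> d))

Derivation:
step 1: unify ((c -> Bool) -> List Int) ~ e  [subst: {-} | 2 pending]
  bind e := ((c -> Bool) -> List Int)
step 2: unify (b -> (b -> d)) ~ a  [subst: {e:=((c -> Bool) -> List Int)} | 1 pending]
  bind a := (b -> (b -> d))
step 3: unify f ~ (Bool -> (Int -> d))  [subst: {e:=((c -> Bool) -> List Int), a:=(b -> (b -> d))} | 0 pending]
  bind f := (Bool -> (Int -> d))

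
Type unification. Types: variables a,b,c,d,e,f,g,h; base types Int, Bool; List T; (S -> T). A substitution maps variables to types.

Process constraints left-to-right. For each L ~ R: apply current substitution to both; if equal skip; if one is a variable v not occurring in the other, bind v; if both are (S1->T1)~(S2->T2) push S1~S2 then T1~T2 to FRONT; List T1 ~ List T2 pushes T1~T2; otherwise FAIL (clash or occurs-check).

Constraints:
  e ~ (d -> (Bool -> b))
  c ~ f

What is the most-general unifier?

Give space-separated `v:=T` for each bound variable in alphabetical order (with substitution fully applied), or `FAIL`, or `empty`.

step 1: unify e ~ (d -> (Bool -> b))  [subst: {-} | 1 pending]
  bind e := (d -> (Bool -> b))
step 2: unify c ~ f  [subst: {e:=(d -> (Bool -> b))} | 0 pending]
  bind c := f

Answer: c:=f e:=(d -> (Bool -> b))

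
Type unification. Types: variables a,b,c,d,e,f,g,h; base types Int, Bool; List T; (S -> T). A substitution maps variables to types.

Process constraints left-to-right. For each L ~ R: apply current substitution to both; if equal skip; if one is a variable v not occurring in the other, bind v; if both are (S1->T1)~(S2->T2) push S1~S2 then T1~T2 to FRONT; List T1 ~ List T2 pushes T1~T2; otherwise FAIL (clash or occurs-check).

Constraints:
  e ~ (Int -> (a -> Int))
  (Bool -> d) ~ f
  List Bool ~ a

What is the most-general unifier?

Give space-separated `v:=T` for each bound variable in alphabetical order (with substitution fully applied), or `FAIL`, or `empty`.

Answer: a:=List Bool e:=(Int -> (List Bool -> Int)) f:=(Bool -> d)

Derivation:
step 1: unify e ~ (Int -> (a -> Int))  [subst: {-} | 2 pending]
  bind e := (Int -> (a -> Int))
step 2: unify (Bool -> d) ~ f  [subst: {e:=(Int -> (a -> Int))} | 1 pending]
  bind f := (Bool -> d)
step 3: unify List Bool ~ a  [subst: {e:=(Int -> (a -> Int)), f:=(Bool -> d)} | 0 pending]
  bind a := List Bool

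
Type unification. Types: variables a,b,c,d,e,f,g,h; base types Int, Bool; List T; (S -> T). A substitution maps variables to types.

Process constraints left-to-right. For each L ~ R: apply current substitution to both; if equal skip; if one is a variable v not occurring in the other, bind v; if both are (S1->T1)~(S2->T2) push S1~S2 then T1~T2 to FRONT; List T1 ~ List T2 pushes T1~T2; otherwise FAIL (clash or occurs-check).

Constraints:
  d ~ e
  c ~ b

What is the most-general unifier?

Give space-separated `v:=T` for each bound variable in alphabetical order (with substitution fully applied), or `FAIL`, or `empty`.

Answer: c:=b d:=e

Derivation:
step 1: unify d ~ e  [subst: {-} | 1 pending]
  bind d := e
step 2: unify c ~ b  [subst: {d:=e} | 0 pending]
  bind c := b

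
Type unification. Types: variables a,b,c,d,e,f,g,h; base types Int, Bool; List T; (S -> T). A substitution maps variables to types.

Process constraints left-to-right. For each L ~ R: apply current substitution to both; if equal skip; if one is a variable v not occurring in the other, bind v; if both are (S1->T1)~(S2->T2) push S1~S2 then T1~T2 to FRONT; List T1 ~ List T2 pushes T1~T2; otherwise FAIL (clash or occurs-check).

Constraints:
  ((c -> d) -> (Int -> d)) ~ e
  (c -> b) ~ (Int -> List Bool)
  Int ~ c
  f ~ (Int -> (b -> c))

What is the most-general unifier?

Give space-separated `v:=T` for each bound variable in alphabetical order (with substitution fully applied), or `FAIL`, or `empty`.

step 1: unify ((c -> d) -> (Int -> d)) ~ e  [subst: {-} | 3 pending]
  bind e := ((c -> d) -> (Int -> d))
step 2: unify (c -> b) ~ (Int -> List Bool)  [subst: {e:=((c -> d) -> (Int -> d))} | 2 pending]
  -> decompose arrow: push c~Int, b~List Bool
step 3: unify c ~ Int  [subst: {e:=((c -> d) -> (Int -> d))} | 3 pending]
  bind c := Int
step 4: unify b ~ List Bool  [subst: {e:=((c -> d) -> (Int -> d)), c:=Int} | 2 pending]
  bind b := List Bool
step 5: unify Int ~ Int  [subst: {e:=((c -> d) -> (Int -> d)), c:=Int, b:=List Bool} | 1 pending]
  -> identical, skip
step 6: unify f ~ (Int -> (List Bool -> Int))  [subst: {e:=((c -> d) -> (Int -> d)), c:=Int, b:=List Bool} | 0 pending]
  bind f := (Int -> (List Bool -> Int))

Answer: b:=List Bool c:=Int e:=((Int -> d) -> (Int -> d)) f:=(Int -> (List Bool -> Int))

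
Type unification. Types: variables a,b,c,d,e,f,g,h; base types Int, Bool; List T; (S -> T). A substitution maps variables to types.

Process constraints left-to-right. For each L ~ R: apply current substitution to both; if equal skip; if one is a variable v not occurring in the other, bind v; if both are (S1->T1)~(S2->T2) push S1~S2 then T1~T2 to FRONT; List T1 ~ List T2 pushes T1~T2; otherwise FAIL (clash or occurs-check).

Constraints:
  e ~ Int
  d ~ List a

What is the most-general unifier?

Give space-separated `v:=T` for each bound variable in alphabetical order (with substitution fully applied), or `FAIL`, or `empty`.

Answer: d:=List a e:=Int

Derivation:
step 1: unify e ~ Int  [subst: {-} | 1 pending]
  bind e := Int
step 2: unify d ~ List a  [subst: {e:=Int} | 0 pending]
  bind d := List a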